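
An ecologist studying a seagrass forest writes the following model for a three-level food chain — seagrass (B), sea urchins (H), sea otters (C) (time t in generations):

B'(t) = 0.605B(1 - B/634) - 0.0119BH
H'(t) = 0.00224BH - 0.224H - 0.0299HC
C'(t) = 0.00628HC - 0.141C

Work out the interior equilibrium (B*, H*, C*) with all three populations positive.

From dC/dt = 0: 0.00628H* = 0.141, so H* = 22.5.
From dB/dt = 0: 0.605(1 - B*/634) = 0.0119·22.5, giving B* = 634·(1 - 0.442) = 354.
From dH/dt = 0: 0.00224·354 - 0.224 = 0.0299C*, so C* = 0.569/0.0299 = 19.

B* ≈ 354, H* ≈ 22.5, C* ≈ 19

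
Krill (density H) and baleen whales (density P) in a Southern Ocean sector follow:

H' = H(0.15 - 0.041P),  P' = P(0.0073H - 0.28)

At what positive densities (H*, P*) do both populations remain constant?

Set dP/dt = 0 with P > 0: 0.0073H - 0.28 = 0, so H* = 0.28/0.0073 = 38.4.
Set dH/dt = 0 with H > 0: 0.15 - 0.041P = 0, so P* = 0.15/0.041 = 3.66.

H* ≈ 38.4, P* ≈ 3.66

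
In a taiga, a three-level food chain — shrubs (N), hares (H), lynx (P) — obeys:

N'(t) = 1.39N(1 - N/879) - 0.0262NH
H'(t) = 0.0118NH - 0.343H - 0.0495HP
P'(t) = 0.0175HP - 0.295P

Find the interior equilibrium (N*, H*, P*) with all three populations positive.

N* ≈ 600, H* ≈ 16.9, P* ≈ 136

From dP/dt = 0: 0.0175H* = 0.295, so H* = 16.9.
From dN/dt = 0: 1.39(1 - N*/879) = 0.0262·16.9, giving N* = 879·(1 - 0.318) = 600.
From dH/dt = 0: 0.0118·600 - 0.343 = 0.0495P*, so P* = 6.73/0.0495 = 136.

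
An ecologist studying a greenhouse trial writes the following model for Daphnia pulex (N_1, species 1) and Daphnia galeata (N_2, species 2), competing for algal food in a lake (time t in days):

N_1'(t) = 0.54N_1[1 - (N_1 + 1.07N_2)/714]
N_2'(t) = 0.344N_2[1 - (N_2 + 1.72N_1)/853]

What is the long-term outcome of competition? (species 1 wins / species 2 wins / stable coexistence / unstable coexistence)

Compare the nullcline intercepts: K1/α12 = 714/1.07 = 667 < K2 = 853; K2/α21 = 853/1.72 = 496 < K1 = 714.
Since both are reversed, neither can invade when rare; the interior point is a saddle.

unstable coexistence (outcome depends on initial conditions)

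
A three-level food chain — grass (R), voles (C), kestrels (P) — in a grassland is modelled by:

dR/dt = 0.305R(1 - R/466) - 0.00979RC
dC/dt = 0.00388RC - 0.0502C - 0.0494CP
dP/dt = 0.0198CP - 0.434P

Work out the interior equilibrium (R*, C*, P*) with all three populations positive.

From dP/dt = 0: 0.0198C* = 0.434, so C* = 21.9.
From dR/dt = 0: 0.305(1 - R*/466) = 0.00979·21.9, giving R* = 466·(1 - 0.704) = 138.
From dC/dt = 0: 0.00388·138 - 0.0502 = 0.0494P*, so P* = 0.486/0.0494 = 9.83.

R* ≈ 138, C* ≈ 21.9, P* ≈ 9.83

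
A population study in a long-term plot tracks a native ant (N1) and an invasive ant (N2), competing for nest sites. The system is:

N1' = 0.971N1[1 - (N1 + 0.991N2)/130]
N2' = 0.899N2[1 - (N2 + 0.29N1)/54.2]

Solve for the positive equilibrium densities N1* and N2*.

N1* ≈ 107, N2* ≈ 23.2

Setting both brackets to zero gives the nullclines N1 + 0.991N2 = 130 and 0.29N1 + N2 = 54.2.
Substituting N2 = 54.2 - 0.29N1 into the first: N1(1 - 0.991·0.29) = 130 - 0.991·54.2.
So N1* = 76.3/0.713 = 107, and then N2* = 54.2 - 0.29·107 = 23.2.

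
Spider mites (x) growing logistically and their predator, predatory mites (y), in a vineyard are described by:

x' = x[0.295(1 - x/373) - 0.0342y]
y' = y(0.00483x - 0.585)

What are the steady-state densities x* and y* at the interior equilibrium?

From dy/dt = 0 with y > 0: 0.00483x* = 0.585, so x* = 121.
Substitute into dx/dt = 0: 0.295(1 - 121/373) = 0.0342y*.
The bracket is 0.675, giving y* = 0.199/0.0342 = 5.82.

x* ≈ 121, y* ≈ 5.82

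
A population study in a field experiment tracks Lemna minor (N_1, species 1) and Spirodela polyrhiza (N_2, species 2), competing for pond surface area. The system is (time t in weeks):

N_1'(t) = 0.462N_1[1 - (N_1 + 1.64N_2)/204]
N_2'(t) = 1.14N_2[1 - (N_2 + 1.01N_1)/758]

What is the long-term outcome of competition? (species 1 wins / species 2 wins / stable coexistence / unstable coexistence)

species 2 excludes species 1

Compare the nullcline intercepts: K1/α12 = 204/1.64 = 124 < K2 = 758; K2/α21 = 758/1.01 = 750 > K1 = 204.
Since the inequalities point opposite ways, species 2 can invade but species 1 cannot.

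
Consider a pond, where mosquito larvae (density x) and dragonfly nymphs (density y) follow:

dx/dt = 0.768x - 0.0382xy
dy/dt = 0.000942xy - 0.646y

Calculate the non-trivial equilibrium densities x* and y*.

Set dy/dt = 0 with y > 0: 0.000942x - 0.646 = 0, so x* = 0.646/0.000942 = 686.
Set dx/dt = 0 with x > 0: 0.768 - 0.0382y = 0, so y* = 0.768/0.0382 = 20.1.

x* ≈ 686, y* ≈ 20.1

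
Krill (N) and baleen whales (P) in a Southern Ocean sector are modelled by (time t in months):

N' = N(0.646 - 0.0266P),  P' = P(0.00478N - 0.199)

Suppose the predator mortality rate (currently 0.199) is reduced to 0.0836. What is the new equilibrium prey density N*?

At the interior fixed point, setting dP/dt = 0 with P > 0 fixes N* = (predator death rate)/(NP coefficient) — independent of the other coefficients.
With the change, N* = 0.0836/0.00478 = 17.5; it falls from 41.6.

N* ≈ 17.5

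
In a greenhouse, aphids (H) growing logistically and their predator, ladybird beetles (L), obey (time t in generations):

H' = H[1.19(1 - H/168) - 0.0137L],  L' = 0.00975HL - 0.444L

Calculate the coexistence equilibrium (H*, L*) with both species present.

H* ≈ 45.5, L* ≈ 63.3

From dL/dt = 0 with L > 0: 0.00975H* = 0.444, so H* = 45.5.
Substitute into dH/dt = 0: 1.19(1 - 45.5/168) = 0.0137L*.
The bracket is 0.729, giving L* = 0.867/0.0137 = 63.3.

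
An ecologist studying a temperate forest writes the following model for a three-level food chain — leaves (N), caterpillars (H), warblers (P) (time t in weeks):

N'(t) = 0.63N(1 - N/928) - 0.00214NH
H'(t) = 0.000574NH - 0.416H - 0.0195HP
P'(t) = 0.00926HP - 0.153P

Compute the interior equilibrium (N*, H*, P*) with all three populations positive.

N* ≈ 876, H* ≈ 16.5, P* ≈ 4.45

From dP/dt = 0: 0.00926H* = 0.153, so H* = 16.5.
From dN/dt = 0: 0.63(1 - N*/928) = 0.00214·16.5, giving N* = 928·(1 - 0.0561) = 876.
From dH/dt = 0: 0.000574·876 - 0.416 = 0.0195P*, so P* = 0.0868/0.0195 = 4.45.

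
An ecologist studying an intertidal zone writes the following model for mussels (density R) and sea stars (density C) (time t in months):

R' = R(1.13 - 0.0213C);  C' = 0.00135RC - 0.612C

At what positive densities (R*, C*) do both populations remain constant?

Set dC/dt = 0 with C > 0: 0.00135R - 0.612 = 0, so R* = 0.612/0.00135 = 453.
Set dR/dt = 0 with R > 0: 1.13 - 0.0213C = 0, so C* = 1.13/0.0213 = 53.1.

R* ≈ 453, C* ≈ 53.1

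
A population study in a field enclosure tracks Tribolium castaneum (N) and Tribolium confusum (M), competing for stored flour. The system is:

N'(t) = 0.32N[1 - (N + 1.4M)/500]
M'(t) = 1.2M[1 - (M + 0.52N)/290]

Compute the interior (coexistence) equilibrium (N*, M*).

Setting both brackets to zero gives the nullclines N + 1.4M = 500 and 0.52N + M = 290.
Substituting M = 290 - 0.52N into the first: N(1 - 1.4·0.52) = 500 - 1.4·290.
So N* = 94/0.272 = 346, and then M* = 290 - 0.52·346 = 110.

N* ≈ 346, M* ≈ 110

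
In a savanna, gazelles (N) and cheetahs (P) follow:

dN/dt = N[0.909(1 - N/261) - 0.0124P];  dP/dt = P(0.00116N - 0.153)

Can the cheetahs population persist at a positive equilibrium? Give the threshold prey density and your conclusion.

Threshold N = 132; K > 132, so yes, the predator persists.

The predator equation gives dP/dt > 0 only when N > 0.153/0.00116 = 132.
Without the predator, N → K = 261. Since 261 > 132, the predator can invade and persist.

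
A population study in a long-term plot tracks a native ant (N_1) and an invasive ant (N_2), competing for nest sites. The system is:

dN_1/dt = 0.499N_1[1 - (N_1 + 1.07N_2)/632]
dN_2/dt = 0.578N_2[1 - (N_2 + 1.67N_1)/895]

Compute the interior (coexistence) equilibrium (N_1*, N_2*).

N_1* ≈ 414, N_2* ≈ 204

Setting both brackets to zero gives the nullclines N_1 + 1.07N_2 = 632 and 1.67N_1 + N_2 = 895.
Substituting N_2 = 895 - 1.67N_1 into the first: N_1(1 - 1.07·1.67) = 632 - 1.07·895.
So N_1* = -326/-0.787 = 414, and then N_2* = 895 - 1.67·414 = 204.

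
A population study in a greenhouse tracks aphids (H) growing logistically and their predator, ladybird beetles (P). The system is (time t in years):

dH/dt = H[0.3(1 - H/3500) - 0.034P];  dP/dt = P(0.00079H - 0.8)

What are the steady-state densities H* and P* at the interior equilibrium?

From dP/dt = 0 with P > 0: 0.00079H* = 0.8, so H* = 1010.
Substitute into dH/dt = 0: 0.3(1 - 1010/3500) = 0.034P*.
The bracket is 0.711, giving P* = 0.213/0.034 = 6.27.

H* ≈ 1010, P* ≈ 6.27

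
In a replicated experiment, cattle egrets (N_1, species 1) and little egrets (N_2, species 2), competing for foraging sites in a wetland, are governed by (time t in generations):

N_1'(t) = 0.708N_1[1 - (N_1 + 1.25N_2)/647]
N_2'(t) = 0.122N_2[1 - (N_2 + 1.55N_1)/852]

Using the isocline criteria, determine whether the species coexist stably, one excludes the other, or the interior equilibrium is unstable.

unstable coexistence (outcome depends on initial conditions)

Compare the nullcline intercepts: K1/α12 = 647/1.25 = 518 < K2 = 852; K2/α21 = 852/1.55 = 550 < K1 = 647.
Since both are reversed, neither can invade when rare; the interior point is a saddle.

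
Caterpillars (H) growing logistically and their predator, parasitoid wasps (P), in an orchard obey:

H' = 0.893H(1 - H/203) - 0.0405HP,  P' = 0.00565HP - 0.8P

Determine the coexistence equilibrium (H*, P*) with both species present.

From dP/dt = 0 with P > 0: 0.00565H* = 0.8, so H* = 142.
Substitute into dH/dt = 0: 0.893(1 - 142/203) = 0.0405P*.
The bracket is 0.302, giving P* = 0.27/0.0405 = 6.67.

H* ≈ 142, P* ≈ 6.67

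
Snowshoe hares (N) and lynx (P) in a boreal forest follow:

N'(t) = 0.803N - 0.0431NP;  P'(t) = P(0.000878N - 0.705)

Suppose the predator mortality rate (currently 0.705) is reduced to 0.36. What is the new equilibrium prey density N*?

At the interior fixed point, setting dP/dt = 0 with P > 0 fixes N* = (predator death rate)/(NP coefficient) — independent of the other coefficients.
With the change, N* = 0.36/0.000878 = 410; it falls from 803.

N* ≈ 410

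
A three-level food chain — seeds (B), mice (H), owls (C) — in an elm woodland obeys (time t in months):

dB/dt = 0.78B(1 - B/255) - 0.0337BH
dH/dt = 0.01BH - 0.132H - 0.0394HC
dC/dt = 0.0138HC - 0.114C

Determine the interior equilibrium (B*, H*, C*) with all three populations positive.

From dC/dt = 0: 0.0138H* = 0.114, so H* = 8.26.
From dB/dt = 0: 0.78(1 - B*/255) = 0.0337·8.26, giving B* = 255·(1 - 0.357) = 164.
From dH/dt = 0: 0.01·164 - 0.132 = 0.0394C*, so C* = 1.51/0.0394 = 38.3.

B* ≈ 164, H* ≈ 8.26, C* ≈ 38.3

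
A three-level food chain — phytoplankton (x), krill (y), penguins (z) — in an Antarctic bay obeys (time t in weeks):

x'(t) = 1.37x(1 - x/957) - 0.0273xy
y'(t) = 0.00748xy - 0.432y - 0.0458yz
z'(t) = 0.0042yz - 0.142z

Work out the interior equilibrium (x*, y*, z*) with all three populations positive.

x* ≈ 312, y* ≈ 33.8, z* ≈ 41.6

From dz/dt = 0: 0.0042y* = 0.142, so y* = 33.8.
From dx/dt = 0: 1.37(1 - x*/957) = 0.0273·33.8, giving x* = 957·(1 - 0.674) = 312.
From dy/dt = 0: 0.00748·312 - 0.432 = 0.0458z*, so z* = 1.9/0.0458 = 41.6.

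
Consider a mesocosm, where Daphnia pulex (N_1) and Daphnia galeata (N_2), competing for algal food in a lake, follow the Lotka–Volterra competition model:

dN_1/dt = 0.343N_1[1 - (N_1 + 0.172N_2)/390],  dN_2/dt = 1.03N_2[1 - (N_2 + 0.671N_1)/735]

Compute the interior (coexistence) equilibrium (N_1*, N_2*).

N_1* ≈ 298, N_2* ≈ 535

Setting both brackets to zero gives the nullclines N_1 + 0.172N_2 = 390 and 0.671N_1 + N_2 = 735.
Substituting N_2 = 735 - 0.671N_1 into the first: N_1(1 - 0.172·0.671) = 390 - 0.172·735.
So N_1* = 264/0.885 = 298, and then N_2* = 735 - 0.671·298 = 535.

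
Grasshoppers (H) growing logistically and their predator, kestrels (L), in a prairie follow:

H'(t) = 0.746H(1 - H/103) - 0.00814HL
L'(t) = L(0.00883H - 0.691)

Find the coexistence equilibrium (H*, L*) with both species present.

From dL/dt = 0 with L > 0: 0.00883H* = 0.691, so H* = 78.3.
Substitute into dH/dt = 0: 0.746(1 - 78.3/103) = 0.00814L*.
The bracket is 0.24, giving L* = 0.179/0.00814 = 22.

H* ≈ 78.3, L* ≈ 22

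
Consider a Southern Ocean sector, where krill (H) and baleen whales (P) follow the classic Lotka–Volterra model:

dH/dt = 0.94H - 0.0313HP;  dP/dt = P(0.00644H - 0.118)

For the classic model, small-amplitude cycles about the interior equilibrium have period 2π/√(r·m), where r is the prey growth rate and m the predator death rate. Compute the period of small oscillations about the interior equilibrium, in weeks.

Here r = 0.94 and m = 0.118, so r·m = 0.111.
ω = √0.111 = 0.333 per week, hence T = 2π/ω ≈ 18.9 weeks.

T ≈ 18.9 weeks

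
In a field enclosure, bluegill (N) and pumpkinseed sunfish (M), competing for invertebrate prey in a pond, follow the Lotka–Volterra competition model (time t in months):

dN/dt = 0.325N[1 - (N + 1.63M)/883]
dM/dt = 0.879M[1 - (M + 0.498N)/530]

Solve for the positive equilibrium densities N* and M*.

N* ≈ 101, M* ≈ 479

Setting both brackets to zero gives the nullclines N + 1.63M = 883 and 0.498N + M = 530.
Substituting M = 530 - 0.498N into the first: N(1 - 1.63·0.498) = 883 - 1.63·530.
So N* = 19.1/0.188 = 101, and then M* = 530 - 0.498·101 = 479.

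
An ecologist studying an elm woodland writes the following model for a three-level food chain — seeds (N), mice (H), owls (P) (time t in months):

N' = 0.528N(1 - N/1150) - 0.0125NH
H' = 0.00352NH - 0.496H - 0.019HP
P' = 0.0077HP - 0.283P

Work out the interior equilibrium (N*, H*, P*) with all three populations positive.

N* ≈ 149, H* ≈ 36.8, P* ≈ 1.57

From dP/dt = 0: 0.0077H* = 0.283, so H* = 36.8.
From dN/dt = 0: 0.528(1 - N*/1150) = 0.0125·36.8, giving N* = 1150·(1 - 0.87) = 149.
From dH/dt = 0: 0.00352·149 - 0.496 = 0.019P*, so P* = 0.0298/0.019 = 1.57.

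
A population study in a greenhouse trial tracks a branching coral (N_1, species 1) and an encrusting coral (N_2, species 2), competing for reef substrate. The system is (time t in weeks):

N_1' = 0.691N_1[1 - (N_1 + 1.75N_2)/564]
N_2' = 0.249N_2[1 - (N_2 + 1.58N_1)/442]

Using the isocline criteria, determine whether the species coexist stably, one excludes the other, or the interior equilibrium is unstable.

Compare the nullcline intercepts: K1/α12 = 564/1.75 = 322 < K2 = 442; K2/α21 = 442/1.58 = 280 < K1 = 564.
Since both are reversed, neither can invade when rare; the interior point is a saddle.

unstable coexistence (outcome depends on initial conditions)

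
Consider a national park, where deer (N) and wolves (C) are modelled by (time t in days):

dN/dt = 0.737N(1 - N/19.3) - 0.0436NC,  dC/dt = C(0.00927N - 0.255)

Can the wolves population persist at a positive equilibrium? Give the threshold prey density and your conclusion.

The predator equation gives dC/dt > 0 only when N > 0.255/0.00927 = 27.5.
Without the predator, N → K = 19.3. Since 19.3 < 27.5, the predator cannot invade.

Threshold N = 27.5; K < 27.5, so no, the predator goes extinct.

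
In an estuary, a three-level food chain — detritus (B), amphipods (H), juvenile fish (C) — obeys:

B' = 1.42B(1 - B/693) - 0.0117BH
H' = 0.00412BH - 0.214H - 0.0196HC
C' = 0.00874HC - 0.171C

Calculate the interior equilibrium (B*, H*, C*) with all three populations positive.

B* ≈ 581, H* ≈ 19.6, C* ≈ 111

From dC/dt = 0: 0.00874H* = 0.171, so H* = 19.6.
From dB/dt = 0: 1.42(1 - B*/693) = 0.0117·19.6, giving B* = 693·(1 - 0.161) = 581.
From dH/dt = 0: 0.00412·581 - 0.214 = 0.0196C*, so C* = 2.18/0.0196 = 111.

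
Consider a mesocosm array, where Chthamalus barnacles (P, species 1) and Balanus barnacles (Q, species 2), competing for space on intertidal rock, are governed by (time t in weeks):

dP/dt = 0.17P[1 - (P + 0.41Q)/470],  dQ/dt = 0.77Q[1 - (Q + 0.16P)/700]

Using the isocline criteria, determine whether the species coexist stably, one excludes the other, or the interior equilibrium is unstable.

stable coexistence

Compare the nullcline intercepts: K1/α12 = 470/0.41 = 1150 > K2 = 700; K2/α21 = 700/0.16 = 4380 > K1 = 470.
Since both inequalities hold, each species can invade when rare, so the interior equilibrium is stable.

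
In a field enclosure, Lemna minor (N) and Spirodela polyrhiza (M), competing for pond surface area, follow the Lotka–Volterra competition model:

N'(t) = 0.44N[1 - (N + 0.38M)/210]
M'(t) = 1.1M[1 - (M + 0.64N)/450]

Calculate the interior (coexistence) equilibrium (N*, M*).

N* ≈ 51.5, M* ≈ 417

Setting both brackets to zero gives the nullclines N + 0.38M = 210 and 0.64N + M = 450.
Substituting M = 450 - 0.64N into the first: N(1 - 0.38·0.64) = 210 - 0.38·450.
So N* = 39/0.757 = 51.5, and then M* = 450 - 0.64·51.5 = 417.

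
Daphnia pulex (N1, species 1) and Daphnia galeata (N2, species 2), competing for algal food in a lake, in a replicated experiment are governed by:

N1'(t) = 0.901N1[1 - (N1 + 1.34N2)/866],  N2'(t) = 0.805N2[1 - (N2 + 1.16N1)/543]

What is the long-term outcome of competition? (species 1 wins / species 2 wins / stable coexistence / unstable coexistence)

Compare the nullcline intercepts: K1/α12 = 866/1.34 = 646 > K2 = 543; K2/α21 = 543/1.16 = 468 < K1 = 866.
Since the inequalities point opposite ways, species 1 can invade but species 2 cannot.

species 1 excludes species 2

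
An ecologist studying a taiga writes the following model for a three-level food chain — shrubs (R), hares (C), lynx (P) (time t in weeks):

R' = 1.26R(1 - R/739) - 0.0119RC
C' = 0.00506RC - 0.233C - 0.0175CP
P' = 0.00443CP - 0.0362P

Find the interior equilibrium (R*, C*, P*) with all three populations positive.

From dP/dt = 0: 0.00443C* = 0.0362, so C* = 8.17.
From dR/dt = 0: 1.26(1 - R*/739) = 0.0119·8.17, giving R* = 739·(1 - 0.0772) = 682.
From dC/dt = 0: 0.00506·682 - 0.233 = 0.0175P*, so P* = 3.22/0.0175 = 184.

R* ≈ 682, C* ≈ 8.17, P* ≈ 184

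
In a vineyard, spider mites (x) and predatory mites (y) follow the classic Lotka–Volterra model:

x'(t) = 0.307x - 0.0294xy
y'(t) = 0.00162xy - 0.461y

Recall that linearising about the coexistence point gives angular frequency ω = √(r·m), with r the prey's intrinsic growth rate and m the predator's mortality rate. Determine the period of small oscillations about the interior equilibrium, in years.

T ≈ 16.7 years

Here r = 0.307 and m = 0.461, so r·m = 0.142.
ω = √0.142 = 0.376 per year, hence T = 2π/ω ≈ 16.7 years.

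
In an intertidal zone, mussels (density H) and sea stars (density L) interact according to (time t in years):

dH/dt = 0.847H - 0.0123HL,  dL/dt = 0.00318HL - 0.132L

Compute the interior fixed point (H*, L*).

Set dL/dt = 0 with L > 0: 0.00318H - 0.132 = 0, so H* = 0.132/0.00318 = 41.5.
Set dH/dt = 0 with H > 0: 0.847 - 0.0123L = 0, so L* = 0.847/0.0123 = 68.9.

H* ≈ 41.5, L* ≈ 68.9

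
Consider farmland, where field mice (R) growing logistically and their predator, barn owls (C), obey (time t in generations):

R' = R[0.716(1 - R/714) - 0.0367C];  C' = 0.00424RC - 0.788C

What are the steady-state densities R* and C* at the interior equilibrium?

From dC/dt = 0 with C > 0: 0.00424R* = 0.788, so R* = 186.
Substitute into dR/dt = 0: 0.716(1 - 186/714) = 0.0367C*.
The bracket is 0.74, giving C* = 0.53/0.0367 = 14.4.

R* ≈ 186, C* ≈ 14.4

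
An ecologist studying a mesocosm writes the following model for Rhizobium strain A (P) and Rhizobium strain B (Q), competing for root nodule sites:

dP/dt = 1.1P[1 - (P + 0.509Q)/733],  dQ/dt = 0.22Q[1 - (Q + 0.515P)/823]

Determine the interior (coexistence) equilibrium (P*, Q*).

P* ≈ 426, Q* ≈ 604

Setting both brackets to zero gives the nullclines P + 0.509Q = 733 and 0.515P + Q = 823.
Substituting Q = 823 - 0.515P into the first: P(1 - 0.509·0.515) = 733 - 0.509·823.
So P* = 314/0.738 = 426, and then Q* = 823 - 0.515·426 = 604.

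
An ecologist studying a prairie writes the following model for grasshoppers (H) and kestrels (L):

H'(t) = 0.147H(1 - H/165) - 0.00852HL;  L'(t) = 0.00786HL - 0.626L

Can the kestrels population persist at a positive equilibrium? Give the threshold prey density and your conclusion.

The predator equation gives dL/dt > 0 only when H > 0.626/0.00786 = 79.6.
Without the predator, H → K = 165. Since 165 > 79.6, the predator can invade and persist.

Threshold H = 79.6; K > 79.6, so yes, the predator persists.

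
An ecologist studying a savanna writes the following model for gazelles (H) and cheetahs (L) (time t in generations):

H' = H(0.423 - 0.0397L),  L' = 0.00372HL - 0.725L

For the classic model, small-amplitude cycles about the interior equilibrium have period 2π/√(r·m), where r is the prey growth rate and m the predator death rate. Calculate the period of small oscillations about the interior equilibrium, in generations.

Here r = 0.423 and m = 0.725, so r·m = 0.307.
ω = √0.307 = 0.554 per generation, hence T = 2π/ω ≈ 11.3 generations.

T ≈ 11.3 generations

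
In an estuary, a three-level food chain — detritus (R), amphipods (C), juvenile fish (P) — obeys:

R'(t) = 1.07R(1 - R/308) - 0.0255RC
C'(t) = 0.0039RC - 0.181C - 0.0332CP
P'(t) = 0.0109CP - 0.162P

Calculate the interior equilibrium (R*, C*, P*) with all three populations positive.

R* ≈ 199, C* ≈ 14.9, P* ≈ 17.9

From dP/dt = 0: 0.0109C* = 0.162, so C* = 14.9.
From dR/dt = 0: 1.07(1 - R*/308) = 0.0255·14.9, giving R* = 308·(1 - 0.354) = 199.
From dC/dt = 0: 0.0039·199 - 0.181 = 0.0332P*, so P* = 0.595/0.0332 = 17.9.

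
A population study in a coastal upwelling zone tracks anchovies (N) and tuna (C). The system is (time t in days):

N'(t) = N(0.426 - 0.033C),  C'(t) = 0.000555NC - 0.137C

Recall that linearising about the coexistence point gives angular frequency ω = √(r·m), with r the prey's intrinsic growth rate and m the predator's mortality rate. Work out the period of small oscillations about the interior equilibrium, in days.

Here r = 0.426 and m = 0.137, so r·m = 0.0584.
ω = √0.0584 = 0.242 per day, hence T = 2π/ω ≈ 26 days.

T ≈ 26 days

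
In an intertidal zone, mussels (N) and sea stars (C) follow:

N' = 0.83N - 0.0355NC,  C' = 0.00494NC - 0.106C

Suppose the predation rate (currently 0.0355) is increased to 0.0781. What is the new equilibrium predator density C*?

At the interior fixed point, setting dN/dt = 0 with N > 0 fixes C* = (prey growth rate)/(NC coefficient) — independent of the other coefficients.
With the change, C* = 0.83/0.0781 = 10.6; it falls from 23.4.

C* ≈ 10.6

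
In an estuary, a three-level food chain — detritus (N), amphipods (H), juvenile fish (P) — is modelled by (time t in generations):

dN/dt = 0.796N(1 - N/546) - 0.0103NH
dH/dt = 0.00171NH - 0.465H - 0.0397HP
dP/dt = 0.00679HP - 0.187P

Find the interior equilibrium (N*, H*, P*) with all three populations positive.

N* ≈ 351, H* ≈ 27.5, P* ≈ 3.42

From dP/dt = 0: 0.00679H* = 0.187, so H* = 27.5.
From dN/dt = 0: 0.796(1 - N*/546) = 0.0103·27.5, giving N* = 546·(1 - 0.356) = 351.
From dH/dt = 0: 0.00171·351 - 0.465 = 0.0397P*, so P* = 0.136/0.0397 = 3.42.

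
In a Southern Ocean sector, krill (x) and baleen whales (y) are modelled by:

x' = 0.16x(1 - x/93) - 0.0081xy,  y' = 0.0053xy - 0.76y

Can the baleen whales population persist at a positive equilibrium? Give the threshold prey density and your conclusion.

Threshold x = 143; K < 143, so no, the predator goes extinct.

The predator equation gives dy/dt > 0 only when x > 0.76/0.0053 = 143.
Without the predator, x → K = 93. Since 93 < 143, the predator cannot invade.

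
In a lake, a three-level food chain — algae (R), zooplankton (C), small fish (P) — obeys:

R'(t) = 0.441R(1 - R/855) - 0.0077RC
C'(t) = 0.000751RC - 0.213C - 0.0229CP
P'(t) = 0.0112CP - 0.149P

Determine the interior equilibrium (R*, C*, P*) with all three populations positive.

R* ≈ 656, C* ≈ 13.3, P* ≈ 12.2

From dP/dt = 0: 0.0112C* = 0.149, so C* = 13.3.
From dR/dt = 0: 0.441(1 - R*/855) = 0.0077·13.3, giving R* = 855·(1 - 0.232) = 656.
From dC/dt = 0: 0.000751·656 - 0.213 = 0.0229P*, so P* = 0.28/0.0229 = 12.2.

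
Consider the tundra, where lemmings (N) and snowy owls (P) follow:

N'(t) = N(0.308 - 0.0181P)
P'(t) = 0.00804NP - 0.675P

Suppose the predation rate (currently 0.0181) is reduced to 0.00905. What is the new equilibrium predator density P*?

At the interior fixed point, setting dN/dt = 0 with N > 0 fixes P* = (prey growth rate)/(NP coefficient) — independent of the other coefficients.
With the change, P* = 0.308/0.00905 = 34; it rises from 17.

P* ≈ 34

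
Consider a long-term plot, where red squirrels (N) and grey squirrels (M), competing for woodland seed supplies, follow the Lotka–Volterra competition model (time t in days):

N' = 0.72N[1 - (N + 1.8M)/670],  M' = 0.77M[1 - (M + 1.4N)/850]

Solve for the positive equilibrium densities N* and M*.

Setting both brackets to zero gives the nullclines N + 1.8M = 670 and 1.4N + M = 850.
Substituting M = 850 - 1.4N into the first: N(1 - 1.8·1.4) = 670 - 1.8·850.
So N* = -860/-1.52 = 566, and then M* = 850 - 1.4·566 = 57.9.

N* ≈ 566, M* ≈ 57.9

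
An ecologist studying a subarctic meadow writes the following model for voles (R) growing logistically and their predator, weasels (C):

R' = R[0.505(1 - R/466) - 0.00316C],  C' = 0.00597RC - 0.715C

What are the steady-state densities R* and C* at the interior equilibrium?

From dC/dt = 0 with C > 0: 0.00597R* = 0.715, so R* = 120.
Substitute into dR/dt = 0: 0.505(1 - 120/466) = 0.00316C*.
The bracket is 0.743, giving C* = 0.375/0.00316 = 119.

R* ≈ 120, C* ≈ 119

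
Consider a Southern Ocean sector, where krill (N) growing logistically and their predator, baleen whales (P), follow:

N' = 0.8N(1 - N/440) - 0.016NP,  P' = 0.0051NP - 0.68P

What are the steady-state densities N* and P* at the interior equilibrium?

N* ≈ 133, P* ≈ 34.8

From dP/dt = 0 with P > 0: 0.0051N* = 0.68, so N* = 133.
Substitute into dN/dt = 0: 0.8(1 - 133/440) = 0.016P*.
The bracket is 0.697, giving P* = 0.558/0.016 = 34.8.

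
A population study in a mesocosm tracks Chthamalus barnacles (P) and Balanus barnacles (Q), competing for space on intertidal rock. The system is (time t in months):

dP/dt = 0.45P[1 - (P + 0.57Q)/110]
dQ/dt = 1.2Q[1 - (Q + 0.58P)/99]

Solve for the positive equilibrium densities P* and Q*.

Setting both brackets to zero gives the nullclines P + 0.57Q = 110 and 0.58P + Q = 99.
Substituting Q = 99 - 0.58P into the first: P(1 - 0.57·0.58) = 110 - 0.57·99.
So P* = 53.6/0.669 = 80, and then Q* = 99 - 0.58·80 = 52.6.

P* ≈ 80, Q* ≈ 52.6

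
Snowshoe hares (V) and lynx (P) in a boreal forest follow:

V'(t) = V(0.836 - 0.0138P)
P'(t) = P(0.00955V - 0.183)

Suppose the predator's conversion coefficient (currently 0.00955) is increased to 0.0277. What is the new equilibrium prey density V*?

At the interior fixed point, setting dP/dt = 0 with P > 0 fixes V* = (predator death rate)/(VP coefficient) — independent of the other coefficients.
With the change, V* = 0.183/0.0277 = 6.61; it falls from 19.2.

V* ≈ 6.61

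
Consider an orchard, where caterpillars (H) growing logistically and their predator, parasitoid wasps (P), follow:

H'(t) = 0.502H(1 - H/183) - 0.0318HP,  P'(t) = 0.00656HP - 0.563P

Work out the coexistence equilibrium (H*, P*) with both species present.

H* ≈ 85.8, P* ≈ 8.38

From dP/dt = 0 with P > 0: 0.00656H* = 0.563, so H* = 85.8.
Substitute into dH/dt = 0: 0.502(1 - 85.8/183) = 0.0318P*.
The bracket is 0.531, giving P* = 0.267/0.0318 = 8.38.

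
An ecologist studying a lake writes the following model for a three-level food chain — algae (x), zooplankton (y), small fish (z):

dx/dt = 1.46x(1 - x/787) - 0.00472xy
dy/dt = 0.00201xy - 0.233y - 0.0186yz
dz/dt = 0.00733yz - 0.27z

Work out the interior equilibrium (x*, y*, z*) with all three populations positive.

x* ≈ 693, y* ≈ 36.8, z* ≈ 62.4

From dz/dt = 0: 0.00733y* = 0.27, so y* = 36.8.
From dx/dt = 0: 1.46(1 - x*/787) = 0.00472·36.8, giving x* = 787·(1 - 0.119) = 693.
From dy/dt = 0: 0.00201·693 - 0.233 = 0.0186z*, so z* = 1.16/0.0186 = 62.4.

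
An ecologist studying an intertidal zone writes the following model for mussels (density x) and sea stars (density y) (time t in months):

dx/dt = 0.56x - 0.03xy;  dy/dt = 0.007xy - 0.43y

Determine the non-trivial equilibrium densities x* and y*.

Set dy/dt = 0 with y > 0: 0.007x - 0.43 = 0, so x* = 0.43/0.007 = 61.4.
Set dx/dt = 0 with x > 0: 0.56 - 0.03y = 0, so y* = 0.56/0.03 = 18.7.

x* ≈ 61.4, y* ≈ 18.7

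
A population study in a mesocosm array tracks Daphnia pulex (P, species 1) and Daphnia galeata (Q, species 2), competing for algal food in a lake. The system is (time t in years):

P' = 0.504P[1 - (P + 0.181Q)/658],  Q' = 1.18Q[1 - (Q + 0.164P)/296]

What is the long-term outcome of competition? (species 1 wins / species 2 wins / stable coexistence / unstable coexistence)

stable coexistence

Compare the nullcline intercepts: K1/α12 = 658/0.181 = 3640 > K2 = 296; K2/α21 = 296/0.164 = 1800 > K1 = 658.
Since both inequalities hold, each species can invade when rare, so the interior equilibrium is stable.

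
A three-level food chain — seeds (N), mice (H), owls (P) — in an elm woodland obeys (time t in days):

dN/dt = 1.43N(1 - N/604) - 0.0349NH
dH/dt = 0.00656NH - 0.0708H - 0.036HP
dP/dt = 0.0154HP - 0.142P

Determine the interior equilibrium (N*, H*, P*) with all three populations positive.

N* ≈ 468, H* ≈ 9.22, P* ≈ 83.3

From dP/dt = 0: 0.0154H* = 0.142, so H* = 9.22.
From dN/dt = 0: 1.43(1 - N*/604) = 0.0349·9.22, giving N* = 604·(1 - 0.225) = 468.
From dH/dt = 0: 0.00656·468 - 0.0708 = 0.036P*, so P* = 3/0.036 = 83.3.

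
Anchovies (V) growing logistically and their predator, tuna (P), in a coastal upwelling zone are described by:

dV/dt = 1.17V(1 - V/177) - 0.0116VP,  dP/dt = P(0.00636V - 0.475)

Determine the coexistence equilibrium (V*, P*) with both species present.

From dP/dt = 0 with P > 0: 0.00636V* = 0.475, so V* = 74.7.
Substitute into dV/dt = 0: 1.17(1 - 74.7/177) = 0.0116P*.
The bracket is 0.578, giving P* = 0.676/0.0116 = 58.3.

V* ≈ 74.7, P* ≈ 58.3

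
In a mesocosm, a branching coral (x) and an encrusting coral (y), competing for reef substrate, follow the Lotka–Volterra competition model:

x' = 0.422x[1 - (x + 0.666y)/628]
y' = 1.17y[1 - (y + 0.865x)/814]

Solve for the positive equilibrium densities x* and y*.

x* ≈ 203, y* ≈ 639

Setting both brackets to zero gives the nullclines x + 0.666y = 628 and 0.865x + y = 814.
Substituting y = 814 - 0.865x into the first: x(1 - 0.666·0.865) = 628 - 0.666·814.
So x* = 85.9/0.424 = 203, and then y* = 814 - 0.865·203 = 639.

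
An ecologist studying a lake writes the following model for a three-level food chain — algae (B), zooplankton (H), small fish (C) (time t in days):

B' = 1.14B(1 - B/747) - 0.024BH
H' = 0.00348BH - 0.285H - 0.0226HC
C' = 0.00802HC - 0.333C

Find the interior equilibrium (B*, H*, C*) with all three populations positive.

From dC/dt = 0: 0.00802H* = 0.333, so H* = 41.5.
From dB/dt = 0: 1.14(1 - B*/747) = 0.024·41.5, giving B* = 747·(1 - 0.874) = 94.
From dH/dt = 0: 0.00348·94 - 0.285 = 0.0226C*, so C* = 0.0422/0.0226 = 1.87.

B* ≈ 94, H* ≈ 41.5, C* ≈ 1.87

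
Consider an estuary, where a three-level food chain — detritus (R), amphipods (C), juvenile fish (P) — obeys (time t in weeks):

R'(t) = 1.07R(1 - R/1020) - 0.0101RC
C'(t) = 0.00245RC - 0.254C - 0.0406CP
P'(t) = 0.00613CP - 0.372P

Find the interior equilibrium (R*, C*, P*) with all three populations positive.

R* ≈ 436, C* ≈ 60.7, P* ≈ 20

From dP/dt = 0: 0.00613C* = 0.372, so C* = 60.7.
From dR/dt = 0: 1.07(1 - R*/1020) = 0.0101·60.7, giving R* = 1020·(1 - 0.573) = 436.
From dC/dt = 0: 0.00245·436 - 0.254 = 0.0406P*, so P* = 0.814/0.0406 = 20.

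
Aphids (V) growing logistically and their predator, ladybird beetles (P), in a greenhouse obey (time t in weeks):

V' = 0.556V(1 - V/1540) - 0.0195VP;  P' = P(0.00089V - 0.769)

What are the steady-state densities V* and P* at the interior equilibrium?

From dP/dt = 0 with P > 0: 0.00089V* = 0.769, so V* = 864.
Substitute into dV/dt = 0: 0.556(1 - 864/1540) = 0.0195P*.
The bracket is 0.439, giving P* = 0.244/0.0195 = 12.5.

V* ≈ 864, P* ≈ 12.5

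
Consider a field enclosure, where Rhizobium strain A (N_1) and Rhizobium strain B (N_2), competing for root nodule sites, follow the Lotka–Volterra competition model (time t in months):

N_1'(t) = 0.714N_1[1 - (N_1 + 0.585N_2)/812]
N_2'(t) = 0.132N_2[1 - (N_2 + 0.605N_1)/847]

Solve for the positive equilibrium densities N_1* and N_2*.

N_1* ≈ 490, N_2* ≈ 551

Setting both brackets to zero gives the nullclines N_1 + 0.585N_2 = 812 and 0.605N_1 + N_2 = 847.
Substituting N_2 = 847 - 0.605N_1 into the first: N_1(1 - 0.585·0.605) = 812 - 0.585·847.
So N_1* = 317/0.646 = 490, and then N_2* = 847 - 0.605·490 = 551.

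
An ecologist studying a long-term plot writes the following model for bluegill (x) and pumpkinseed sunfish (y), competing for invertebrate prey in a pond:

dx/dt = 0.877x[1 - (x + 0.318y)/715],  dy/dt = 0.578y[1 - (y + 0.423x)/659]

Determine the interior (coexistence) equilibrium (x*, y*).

x* ≈ 584, y* ≈ 412

Setting both brackets to zero gives the nullclines x + 0.318y = 715 and 0.423x + y = 659.
Substituting y = 659 - 0.423x into the first: x(1 - 0.318·0.423) = 715 - 0.318·659.
So x* = 505/0.865 = 584, and then y* = 659 - 0.423·584 = 412.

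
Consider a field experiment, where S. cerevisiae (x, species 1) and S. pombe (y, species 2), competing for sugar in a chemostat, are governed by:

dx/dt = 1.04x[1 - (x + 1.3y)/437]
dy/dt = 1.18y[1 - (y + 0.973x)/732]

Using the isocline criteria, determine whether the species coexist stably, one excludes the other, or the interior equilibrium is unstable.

species 2 excludes species 1

Compare the nullcline intercepts: K1/α12 = 437/1.3 = 336 < K2 = 732; K2/α21 = 732/0.973 = 752 > K1 = 437.
Since the inequalities point opposite ways, species 2 can invade but species 1 cannot.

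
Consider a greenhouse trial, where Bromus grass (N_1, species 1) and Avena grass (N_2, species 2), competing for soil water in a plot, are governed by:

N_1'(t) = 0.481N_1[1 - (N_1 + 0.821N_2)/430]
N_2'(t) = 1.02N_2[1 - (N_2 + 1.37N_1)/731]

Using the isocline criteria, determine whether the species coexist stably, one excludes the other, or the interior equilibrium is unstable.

species 2 excludes species 1

Compare the nullcline intercepts: K1/α12 = 430/0.821 = 524 < K2 = 731; K2/α21 = 731/1.37 = 534 > K1 = 430.
Since the inequalities point opposite ways, species 2 can invade but species 1 cannot.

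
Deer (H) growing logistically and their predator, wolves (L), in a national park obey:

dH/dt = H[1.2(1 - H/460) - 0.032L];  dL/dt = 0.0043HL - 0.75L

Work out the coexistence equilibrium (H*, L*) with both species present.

From dL/dt = 0 with L > 0: 0.0043H* = 0.75, so H* = 174.
Substitute into dH/dt = 0: 1.2(1 - 174/460) = 0.032L*.
The bracket is 0.621, giving L* = 0.745/0.032 = 23.3.

H* ≈ 174, L* ≈ 23.3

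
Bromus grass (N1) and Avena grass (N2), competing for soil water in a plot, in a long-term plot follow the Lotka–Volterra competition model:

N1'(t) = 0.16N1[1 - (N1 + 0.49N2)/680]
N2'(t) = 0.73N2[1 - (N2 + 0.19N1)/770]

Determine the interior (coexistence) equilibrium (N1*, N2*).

Setting both brackets to zero gives the nullclines N1 + 0.49N2 = 680 and 0.19N1 + N2 = 770.
Substituting N2 = 770 - 0.19N1 into the first: N1(1 - 0.49·0.19) = 680 - 0.49·770.
So N1* = 303/0.907 = 334, and then N2* = 770 - 0.19·334 = 707.

N1* ≈ 334, N2* ≈ 707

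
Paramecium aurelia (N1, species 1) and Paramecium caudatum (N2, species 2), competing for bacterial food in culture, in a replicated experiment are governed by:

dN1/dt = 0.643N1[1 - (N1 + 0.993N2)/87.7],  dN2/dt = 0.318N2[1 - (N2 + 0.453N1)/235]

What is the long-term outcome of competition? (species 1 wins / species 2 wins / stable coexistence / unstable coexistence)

Compare the nullcline intercepts: K1/α12 = 87.7/0.993 = 88.3 < K2 = 235; K2/α21 = 235/0.453 = 519 > K1 = 87.7.
Since the inequalities point opposite ways, species 2 can invade but species 1 cannot.

species 2 excludes species 1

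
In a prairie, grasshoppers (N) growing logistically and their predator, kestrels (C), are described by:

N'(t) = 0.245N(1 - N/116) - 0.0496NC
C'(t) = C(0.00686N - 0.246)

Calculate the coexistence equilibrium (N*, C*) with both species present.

From dC/dt = 0 with C > 0: 0.00686N* = 0.246, so N* = 35.9.
Substitute into dN/dt = 0: 0.245(1 - 35.9/116) = 0.0496C*.
The bracket is 0.691, giving C* = 0.169/0.0496 = 3.41.

N* ≈ 35.9, C* ≈ 3.41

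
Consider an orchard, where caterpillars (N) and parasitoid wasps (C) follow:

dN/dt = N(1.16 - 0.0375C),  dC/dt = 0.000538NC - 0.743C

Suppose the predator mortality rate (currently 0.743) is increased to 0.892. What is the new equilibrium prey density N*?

N* ≈ 1660

At the interior fixed point, setting dC/dt = 0 with C > 0 fixes N* = (predator death rate)/(NC coefficient) — independent of the other coefficients.
With the change, N* = 0.892/0.000538 = 1660; it rises from 1380.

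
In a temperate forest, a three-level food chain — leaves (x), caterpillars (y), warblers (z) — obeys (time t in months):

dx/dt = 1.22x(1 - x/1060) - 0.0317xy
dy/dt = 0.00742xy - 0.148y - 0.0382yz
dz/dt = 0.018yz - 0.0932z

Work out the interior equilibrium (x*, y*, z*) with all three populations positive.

From dz/dt = 0: 0.018y* = 0.0932, so y* = 5.18.
From dx/dt = 0: 1.22(1 - x*/1060) = 0.0317·5.18, giving x* = 1060·(1 - 0.135) = 917.
From dy/dt = 0: 0.00742·917 - 0.148 = 0.0382z*, so z* = 6.66/0.0382 = 174.

x* ≈ 917, y* ≈ 5.18, z* ≈ 174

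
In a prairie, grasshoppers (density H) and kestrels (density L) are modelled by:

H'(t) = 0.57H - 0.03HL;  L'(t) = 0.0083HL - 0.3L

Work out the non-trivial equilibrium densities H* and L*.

Set dL/dt = 0 with L > 0: 0.0083H - 0.3 = 0, so H* = 0.3/0.0083 = 36.1.
Set dH/dt = 0 with H > 0: 0.57 - 0.03L = 0, so L* = 0.57/0.03 = 19.

H* ≈ 36.1, L* ≈ 19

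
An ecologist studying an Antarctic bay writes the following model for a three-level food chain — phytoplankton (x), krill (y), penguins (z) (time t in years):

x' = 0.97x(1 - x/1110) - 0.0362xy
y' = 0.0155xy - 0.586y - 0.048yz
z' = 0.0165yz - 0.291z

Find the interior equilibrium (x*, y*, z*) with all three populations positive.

From dz/dt = 0: 0.0165y* = 0.291, so y* = 17.6.
From dx/dt = 0: 0.97(1 - x*/1110) = 0.0362·17.6, giving x* = 1110·(1 - 0.658) = 379.
From dy/dt = 0: 0.0155·379 - 0.586 = 0.048z*, so z* = 5.29/0.048 = 110.

x* ≈ 379, y* ≈ 17.6, z* ≈ 110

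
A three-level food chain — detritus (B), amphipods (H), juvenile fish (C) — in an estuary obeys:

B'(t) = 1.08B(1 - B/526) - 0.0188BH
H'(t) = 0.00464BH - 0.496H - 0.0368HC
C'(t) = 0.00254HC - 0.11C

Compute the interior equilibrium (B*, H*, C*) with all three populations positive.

B* ≈ 129, H* ≈ 43.3, C* ≈ 2.85

From dC/dt = 0: 0.00254H* = 0.11, so H* = 43.3.
From dB/dt = 0: 1.08(1 - B*/526) = 0.0188·43.3, giving B* = 526·(1 - 0.754) = 129.
From dH/dt = 0: 0.00464·129 - 0.496 = 0.0368C*, so C* = 0.105/0.0368 = 2.85.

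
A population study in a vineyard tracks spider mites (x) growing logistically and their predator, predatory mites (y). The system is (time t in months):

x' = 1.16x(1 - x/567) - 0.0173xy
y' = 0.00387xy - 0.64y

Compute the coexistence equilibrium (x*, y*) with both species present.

From dy/dt = 0 with y > 0: 0.00387x* = 0.64, so x* = 165.
Substitute into dx/dt = 0: 1.16(1 - 165/567) = 0.0173y*.
The bracket is 0.708, giving y* = 0.822/0.0173 = 47.5.

x* ≈ 165, y* ≈ 47.5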